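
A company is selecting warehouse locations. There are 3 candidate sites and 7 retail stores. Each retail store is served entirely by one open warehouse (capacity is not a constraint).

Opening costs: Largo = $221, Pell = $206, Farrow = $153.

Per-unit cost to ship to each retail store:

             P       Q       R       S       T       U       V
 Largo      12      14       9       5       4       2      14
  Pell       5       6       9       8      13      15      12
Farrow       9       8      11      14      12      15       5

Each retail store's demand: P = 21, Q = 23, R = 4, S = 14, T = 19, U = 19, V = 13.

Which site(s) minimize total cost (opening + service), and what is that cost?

For any fixed open set, each retail store goes to its cheapest open site; total = fixed + service.
{Largo, Farrow}: P→Farrow 9·21=189, Q→Farrow 8·23=184, R→Largo 9·4=36, S→Largo 5·14=70, T→Largo 4·19=76, U→Largo 2·19=38, V→Farrow 5·13=65. Service 658; fixed 374; total 1032.
{Largo, Pell}: service 619 + fixed 427 = 1046
{Largo, Pell, Farrow}: P→Pell 5·21=105, Q→Pell 6·23=138, R→Largo 9·4=36, S→Largo 5·14=70, T→Largo 4·19=76, U→Largo 2·19=38, V→Farrow 5·13=65. Service 528; fixed 580; total 1108.
{Farrow}: service 1191 + fixed 153 = 1344
No other subset beats 1032.

Open Largo and Farrow; minimum total cost 1032.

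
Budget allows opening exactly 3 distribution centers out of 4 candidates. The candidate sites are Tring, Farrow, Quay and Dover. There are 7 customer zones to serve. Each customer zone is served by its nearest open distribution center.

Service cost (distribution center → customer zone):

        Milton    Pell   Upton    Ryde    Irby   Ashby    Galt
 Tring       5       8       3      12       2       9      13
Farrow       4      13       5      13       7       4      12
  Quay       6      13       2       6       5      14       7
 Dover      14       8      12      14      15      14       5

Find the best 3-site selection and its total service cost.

Choose Tring, Farrow and Quay; total service cost 33.

With exactly 3 open, each customer zone uses its cheapest among the chosen.
{Tring, Farrow, Quay}: Milton→Farrow 4, Pell→Tring 8, Upton→Quay 2, Ryde→Quay 6, Irby→Tring 2, Ashby→Farrow 4, Galt→Quay 7. Service cost 33.
{Farrow, Quay, Dover}: service cost 34
{Tring, Quay, Dover}: service cost 37
Among all 4 size-3 choices, {Tring, Farrow, Quay} is lowest.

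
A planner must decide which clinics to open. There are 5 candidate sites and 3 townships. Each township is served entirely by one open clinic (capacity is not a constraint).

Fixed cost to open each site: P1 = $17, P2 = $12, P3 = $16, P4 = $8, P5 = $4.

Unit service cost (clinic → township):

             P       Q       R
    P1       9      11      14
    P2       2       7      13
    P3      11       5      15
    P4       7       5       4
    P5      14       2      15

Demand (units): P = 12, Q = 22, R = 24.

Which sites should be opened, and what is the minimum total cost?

Open P2, P4 and P5; minimum total cost 188.

For any fixed open set, each township goes to its cheapest open site; total = fixed + service.
{P2, P4, P5}: P→P2 2·12=24, Q→P5 2·22=44, R→P4 4·24=96. Service 164; fixed 24; total 188.
{P2, P3, P4, P5}: service 164 + fixed 40 = 204
{P1, P2, P4, P5}: service 164 + fixed 41 = 205
{P1, P2, P3, P4, P5}: service 164 + fixed 57 = 221
No other subset beats 188.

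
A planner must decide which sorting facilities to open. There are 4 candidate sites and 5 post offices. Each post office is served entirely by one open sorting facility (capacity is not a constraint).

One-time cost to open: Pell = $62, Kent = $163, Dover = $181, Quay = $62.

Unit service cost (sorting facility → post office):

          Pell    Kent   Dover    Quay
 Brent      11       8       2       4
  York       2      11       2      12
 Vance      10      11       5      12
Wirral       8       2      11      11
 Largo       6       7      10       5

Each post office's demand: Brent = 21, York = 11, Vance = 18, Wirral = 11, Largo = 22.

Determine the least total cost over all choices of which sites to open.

For any fixed open set, each post office goes to its cheapest open site; total = fixed + service.
{Pell, Quay}: Brent→Quay 4·21=84, York→Pell 2·11=22, Vance→Pell 10·18=180, Wirral→Pell 8·11=88, Largo→Quay 5·22=110. Service 484; fixed 124; total 608.
{Pell, Dover}: service 374 + fixed 243 = 617
{Dover, Quay}: service 385 + fixed 243 = 628
{Pell, Kent, Dover, Quay}: Brent→Dover 2·21=42, York→Pell 2·11=22, Vance→Dover 5·18=90, Wirral→Kent 2·11=22, Largo→Quay 5·22=110. Service 286; fixed 468; total 754.
(All 15 nonempty subsets were checked; Pell and Quay is lowest.)

Minimum total cost: 608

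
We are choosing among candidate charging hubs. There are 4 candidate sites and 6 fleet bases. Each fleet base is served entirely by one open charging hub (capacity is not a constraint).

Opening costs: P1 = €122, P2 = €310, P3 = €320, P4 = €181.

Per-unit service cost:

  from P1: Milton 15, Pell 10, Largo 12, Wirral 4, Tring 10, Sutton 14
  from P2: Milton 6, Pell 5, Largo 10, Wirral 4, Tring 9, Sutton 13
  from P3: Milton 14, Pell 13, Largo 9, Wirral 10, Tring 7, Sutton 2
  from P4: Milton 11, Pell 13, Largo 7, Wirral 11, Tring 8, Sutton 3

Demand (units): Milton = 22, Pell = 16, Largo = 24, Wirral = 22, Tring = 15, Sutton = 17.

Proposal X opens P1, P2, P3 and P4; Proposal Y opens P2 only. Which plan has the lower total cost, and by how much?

Proposal X: {P1, P2, P3, P4}: Milton→P2 6·22=132, Pell→P2 5·16=80, Largo→P4 7·24=168, Wirral→P1 4·22=88, Tring→P3 7·15=105, Sutton→P3 2·17=34. Service 607; fixed 933; total 1540.
Proposal Y: {P2}: Milton→P2 6·22=132, Pell→P2 5·16=80, Largo→P2 10·24=240, Wirral→P2 4·22=88, Tring→P2 9·15=135, Sutton→P2 13·17=221. Service 896; fixed 310; total 1206.
Difference: |1540 − 1206| = 334.

Proposal Y is cheaper by 334.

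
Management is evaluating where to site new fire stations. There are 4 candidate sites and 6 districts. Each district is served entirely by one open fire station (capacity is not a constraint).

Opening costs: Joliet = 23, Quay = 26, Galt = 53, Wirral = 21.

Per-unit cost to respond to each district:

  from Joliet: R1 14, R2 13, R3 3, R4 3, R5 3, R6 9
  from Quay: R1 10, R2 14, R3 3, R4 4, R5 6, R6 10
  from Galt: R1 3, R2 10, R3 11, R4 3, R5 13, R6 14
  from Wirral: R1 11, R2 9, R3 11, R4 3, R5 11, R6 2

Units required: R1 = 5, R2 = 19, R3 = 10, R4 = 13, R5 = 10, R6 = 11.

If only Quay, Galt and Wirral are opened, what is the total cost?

Each district is assigned to its cheapest site among the open ones.
{Quay, Galt, Wirral}: R1→Galt 3·5=15, R2→Wirral 9·19=171, R3→Quay 3·10=30, R4→Galt 3·13=39, R5→Quay 6·10=60, R6→Wirral 2·11=22. Service 337; fixed 100; total 437.

Total cost: 437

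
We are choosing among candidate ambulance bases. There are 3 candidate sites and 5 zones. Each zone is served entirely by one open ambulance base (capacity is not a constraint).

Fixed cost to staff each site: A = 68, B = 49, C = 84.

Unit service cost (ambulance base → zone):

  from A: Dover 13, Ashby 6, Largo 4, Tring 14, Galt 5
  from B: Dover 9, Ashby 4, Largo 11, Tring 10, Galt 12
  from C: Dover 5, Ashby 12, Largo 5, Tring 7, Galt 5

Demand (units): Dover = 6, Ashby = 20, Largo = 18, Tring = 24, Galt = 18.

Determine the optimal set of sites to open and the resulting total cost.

For any fixed open set, each zone goes to its cheapest open site; total = fixed + service.
{B, C}: Dover→C 5·6=30, Ashby→B 4·20=80, Largo→C 5·18=90, Tring→C 7·24=168, Galt→C 5·18=90. Service 458; fixed 133; total 591.
{A, C}: service 480 + fixed 152 = 632
{A, B, C}: service 440 + fixed 201 = 641
{B}: Dover→B 9·6=54, Ashby→B 4·20=80, Largo→B 11·18=198, Tring→B 10·24=240, Galt→B 12·18=216. Service 788; fixed 49; total 837.
(All 7 nonempty subsets were checked; B and C is lowest.)

Open B and C; minimum total cost 591.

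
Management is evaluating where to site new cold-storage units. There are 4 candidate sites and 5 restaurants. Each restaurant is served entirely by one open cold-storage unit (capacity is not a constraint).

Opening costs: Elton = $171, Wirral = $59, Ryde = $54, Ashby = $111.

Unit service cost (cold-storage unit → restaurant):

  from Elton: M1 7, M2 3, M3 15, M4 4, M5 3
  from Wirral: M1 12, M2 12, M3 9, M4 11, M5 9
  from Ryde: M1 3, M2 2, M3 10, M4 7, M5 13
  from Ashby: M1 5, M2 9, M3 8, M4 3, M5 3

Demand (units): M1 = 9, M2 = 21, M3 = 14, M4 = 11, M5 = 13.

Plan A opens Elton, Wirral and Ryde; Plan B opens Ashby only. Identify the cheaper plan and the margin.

Plan B is cheaper by 33.

Plan A: {Elton, Wirral, Ryde}: M1→Ryde 3·9=27, M2→Ryde 2·21=42, M3→Wirral 9·14=126, M4→Elton 4·11=44, M5→Elton 3·13=39. Service 278; fixed 284; total 562.
Plan B: {Ashby}: M1→Ashby 5·9=45, M2→Ashby 9·21=189, M3→Ashby 8·14=112, M4→Ashby 3·11=33, M5→Ashby 3·13=39. Service 418; fixed 111; total 529.
Difference: |562 − 529| = 33.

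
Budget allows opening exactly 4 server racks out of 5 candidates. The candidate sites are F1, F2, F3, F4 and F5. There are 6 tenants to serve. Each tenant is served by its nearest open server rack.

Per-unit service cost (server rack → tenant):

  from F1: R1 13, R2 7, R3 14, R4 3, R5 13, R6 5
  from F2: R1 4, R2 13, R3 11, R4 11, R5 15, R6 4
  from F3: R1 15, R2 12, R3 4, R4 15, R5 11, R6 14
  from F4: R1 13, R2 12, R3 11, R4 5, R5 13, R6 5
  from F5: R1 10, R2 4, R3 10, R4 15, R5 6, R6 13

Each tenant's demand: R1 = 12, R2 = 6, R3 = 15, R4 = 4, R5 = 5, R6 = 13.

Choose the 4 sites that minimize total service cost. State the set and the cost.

With exactly 4 open, each tenant uses its cheapest among the chosen.
{F1, F2, F3, F5}: R1→F2 4·12=48, R2→F5 4·6=24, R3→F3 4·15=60, R4→F1 3·4=12, R5→F5 6·5=30, R6→F2 4·13=52. Service cost 226.
{F2, F3, F4, F5}: service cost 234
{F1, F2, F3, F4}: service cost 269
Among all 5 size-4 choices, {F1, F2, F3, F5} is lowest.

Choose F1, F2, F3 and F5; total service cost 226.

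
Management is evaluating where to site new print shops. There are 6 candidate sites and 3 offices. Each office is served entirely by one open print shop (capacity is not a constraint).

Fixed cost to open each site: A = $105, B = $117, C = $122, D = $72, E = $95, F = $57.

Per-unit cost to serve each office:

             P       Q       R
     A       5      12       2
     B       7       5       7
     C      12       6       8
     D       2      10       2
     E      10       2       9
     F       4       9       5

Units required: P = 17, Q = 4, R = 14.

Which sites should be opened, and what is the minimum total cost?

Open D only; minimum total cost 174.

For any fixed open set, each office goes to its cheapest open site; total = fixed + service.
{D}: P→D 2·17=34, Q→D 10·4=40, R→D 2·14=28. Service 102; fixed 72; total 174.
{D, F}: P→D 2·17=34, Q→F 9·4=36, R→D 2·14=28. Service 98; fixed 129; total 227.
{F}: service 174 + fixed 57 = 231
{A, B, C, D, E, F}: P→D 2·17=34, Q→E 2·4=8, R→A 2·14=28. Service 70; fixed 568; total 638.
No other subset beats 174.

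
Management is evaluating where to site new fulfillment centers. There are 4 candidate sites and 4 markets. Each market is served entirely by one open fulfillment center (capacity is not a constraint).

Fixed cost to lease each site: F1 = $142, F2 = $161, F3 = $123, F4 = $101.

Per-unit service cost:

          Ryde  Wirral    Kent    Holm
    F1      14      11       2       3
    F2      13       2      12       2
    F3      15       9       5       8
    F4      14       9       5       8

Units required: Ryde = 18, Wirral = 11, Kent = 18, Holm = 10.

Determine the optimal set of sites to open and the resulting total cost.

For any fixed open set, each market goes to its cheapest open site; total = fixed + service.
{F1}: Ryde→F1 14·18=252, Wirral→F1 11·11=121, Kent→F1 2·18=36, Holm→F1 3·10=30. Service 439; fixed 142; total 581.
{F1, F2}: Ryde→F2 13·18=234, Wirral→F2 2·11=22, Kent→F1 2·18=36, Holm→F2 2·10=20. Service 312; fixed 303; total 615.
{F4}: service 521 + fixed 101 = 622
{F1, F2, F3, F4}: Ryde→F2 13·18=234, Wirral→F2 2·11=22, Kent→F1 2·18=36, Holm→F2 2·10=20. Service 312; fixed 527; total 839.
No other subset beats 581.

Open F1 only; minimum total cost 581.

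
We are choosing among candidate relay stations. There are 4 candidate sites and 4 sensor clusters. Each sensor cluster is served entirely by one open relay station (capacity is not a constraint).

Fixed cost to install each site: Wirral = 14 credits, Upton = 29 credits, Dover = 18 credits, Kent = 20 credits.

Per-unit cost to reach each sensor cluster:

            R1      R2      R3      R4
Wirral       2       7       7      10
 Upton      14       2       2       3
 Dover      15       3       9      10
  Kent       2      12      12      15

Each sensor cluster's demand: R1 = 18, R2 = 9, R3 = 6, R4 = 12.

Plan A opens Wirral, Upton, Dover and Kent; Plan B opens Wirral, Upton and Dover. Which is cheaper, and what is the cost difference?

Plan A: {Wirral, Upton, Dover, Kent}: R1→Wirral 2·18=36, R2→Upton 2·9=18, R3→Upton 2·6=12, R4→Upton 3·12=36. Service 102; fixed 81; total 183.
Plan B: {Wirral, Upton, Dover}: R1→Wirral 2·18=36, R2→Upton 2·9=18, R3→Upton 2·6=12, R4→Upton 3·12=36. Service 102; fixed 61; total 163.
Difference: |183 − 163| = 20.

Plan B is cheaper by 20.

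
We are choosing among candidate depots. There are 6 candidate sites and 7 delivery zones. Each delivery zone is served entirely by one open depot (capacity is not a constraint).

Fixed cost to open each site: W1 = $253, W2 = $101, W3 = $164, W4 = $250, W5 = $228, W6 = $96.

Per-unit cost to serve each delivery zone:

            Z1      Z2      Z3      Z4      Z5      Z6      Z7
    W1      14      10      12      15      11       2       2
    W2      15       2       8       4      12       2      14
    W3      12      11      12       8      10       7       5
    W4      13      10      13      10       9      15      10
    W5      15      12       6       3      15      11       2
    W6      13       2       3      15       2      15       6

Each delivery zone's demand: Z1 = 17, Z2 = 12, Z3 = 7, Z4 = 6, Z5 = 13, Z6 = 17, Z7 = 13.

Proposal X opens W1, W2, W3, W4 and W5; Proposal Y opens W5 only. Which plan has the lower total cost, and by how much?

Proposal Y is cheaper by 366.

Proposal X: {W1, W2, W3, W4, W5}: Z1→W3 12·17=204, Z2→W2 2·12=24, Z3→W5 6·7=42, Z4→W5 3·6=18, Z5→W4 9·13=117, Z6→W1 2·17=34, Z7→W1 2·13=26. Service 465; fixed 996; total 1461.
Proposal Y: {W5}: Z1→W5 15·17=255, Z2→W5 12·12=144, Z3→W5 6·7=42, Z4→W5 3·6=18, Z5→W5 15·13=195, Z6→W5 11·17=187, Z7→W5 2·13=26. Service 867; fixed 228; total 1095.
Difference: |1461 − 1095| = 366.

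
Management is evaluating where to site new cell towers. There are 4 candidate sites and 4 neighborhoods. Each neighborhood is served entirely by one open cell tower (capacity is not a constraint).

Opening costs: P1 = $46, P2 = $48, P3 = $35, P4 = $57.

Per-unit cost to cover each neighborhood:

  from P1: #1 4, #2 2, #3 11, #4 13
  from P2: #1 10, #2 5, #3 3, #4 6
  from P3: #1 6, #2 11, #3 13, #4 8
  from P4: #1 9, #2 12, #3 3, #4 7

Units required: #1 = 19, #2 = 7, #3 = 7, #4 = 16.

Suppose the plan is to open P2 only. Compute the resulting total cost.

Each neighborhood is assigned to its cheapest site among the open ones.
{P2}: #1→P2 10·19=190, #2→P2 5·7=35, #3→P2 3·7=21, #4→P2 6·16=96. Service 342; fixed 48; total 390.

Total cost: 390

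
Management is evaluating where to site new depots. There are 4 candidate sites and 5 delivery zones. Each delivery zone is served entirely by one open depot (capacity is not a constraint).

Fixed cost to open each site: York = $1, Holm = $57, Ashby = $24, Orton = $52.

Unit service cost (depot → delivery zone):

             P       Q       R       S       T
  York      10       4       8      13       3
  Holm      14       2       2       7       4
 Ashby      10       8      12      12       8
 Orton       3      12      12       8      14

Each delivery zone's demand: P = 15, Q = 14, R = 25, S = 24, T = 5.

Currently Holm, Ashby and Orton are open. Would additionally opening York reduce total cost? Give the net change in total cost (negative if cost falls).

Yes — net change −4 (cost falls by 4).

Current service cost with {Holm, Ashby, Orton}: 311.
Adding York: each delivery zone re-picks its cheapest; new service cost 306, saving 5.
Extra fixed cost: 1. Net change = 1 − 5 = -4.
(Totals: 444 → 440.)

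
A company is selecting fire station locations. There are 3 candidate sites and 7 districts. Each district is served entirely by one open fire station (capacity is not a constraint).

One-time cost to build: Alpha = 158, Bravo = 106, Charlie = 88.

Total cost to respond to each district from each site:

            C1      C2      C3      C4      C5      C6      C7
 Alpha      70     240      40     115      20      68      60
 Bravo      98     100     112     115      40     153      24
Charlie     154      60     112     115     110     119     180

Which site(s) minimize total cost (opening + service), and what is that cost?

Open Alpha and Charlie; minimum total cost 679.

For any fixed open set, each district goes to its cheapest open site; total = fixed + service.
{Alpha, Charlie}: C1→Alpha 70, C2→Charlie 60, C3→Alpha 40, C4→Alpha 115, C5→Alpha 20, C6→Alpha 68, C7→Alpha 60. Service 433; fixed 246; total 679.
{Alpha, Bravo}: service 437 + fixed 264 = 701
{Bravo}: service 642 + fixed 106 = 748
{Alpha, Bravo, Charlie}: C1→Alpha 70, C2→Charlie 60, C3→Alpha 40, C4→Alpha 115, C5→Alpha 20, C6→Alpha 68, C7→Bravo 24. Service 397; fixed 352; total 749.
No other subset beats 679.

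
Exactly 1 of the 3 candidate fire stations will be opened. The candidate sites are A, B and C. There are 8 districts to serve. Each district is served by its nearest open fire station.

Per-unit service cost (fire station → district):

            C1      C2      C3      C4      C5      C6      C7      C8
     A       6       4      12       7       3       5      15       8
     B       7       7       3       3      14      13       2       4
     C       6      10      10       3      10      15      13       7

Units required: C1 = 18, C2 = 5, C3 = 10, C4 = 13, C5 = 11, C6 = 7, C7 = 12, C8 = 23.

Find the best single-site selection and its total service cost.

Choose B only; total service cost 591.

With exactly 1 open, each district uses its cheapest among the chosen.
{B}: C1→B 7·18=126, C2→B 7·5=35, C3→B 3·10=30, C4→B 3·13=39, C5→B 14·11=154, C6→B 13·7=91, C7→B 2·12=24, C8→B 4·23=92. Service cost 591.
{A}: service cost 771
{C}: service cost 829
Among all 3 size-1 choices, {B} is lowest.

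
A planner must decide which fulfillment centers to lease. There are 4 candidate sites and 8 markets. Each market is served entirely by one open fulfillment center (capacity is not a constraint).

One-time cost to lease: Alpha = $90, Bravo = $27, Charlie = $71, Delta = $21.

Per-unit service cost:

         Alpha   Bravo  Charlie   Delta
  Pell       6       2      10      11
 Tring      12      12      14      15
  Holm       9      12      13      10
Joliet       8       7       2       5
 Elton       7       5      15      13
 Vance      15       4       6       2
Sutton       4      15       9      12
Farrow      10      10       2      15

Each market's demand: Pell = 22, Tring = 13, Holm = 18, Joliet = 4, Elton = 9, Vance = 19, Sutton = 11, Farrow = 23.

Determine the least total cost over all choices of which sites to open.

Minimum total cost: 735

For any fixed open set, each market goes to its cheapest open site; total = fixed + service.
{Bravo, Charlie, Delta}: Pell→Bravo 2·22=44, Tring→Bravo 12·13=156, Holm→Delta 10·18=180, Joliet→Charlie 2·4=8, Elton→Bravo 5·9=45, Vance→Delta 2·19=38, Sutton→Charlie 9·11=99, Farrow→Charlie 2·23=46. Service 616; fixed 119; total 735.
{Alpha, Bravo, Charlie, Delta}: service 543 + fixed 209 = 752
{Alpha, Bravo, Charlie}: Pell→Bravo 2·22=44, Tring→Alpha 12·13=156, Holm→Alpha 9·18=162, Joliet→Charlie 2·4=8, Elton→Bravo 5·9=45, Vance→Bravo 4·19=76, Sutton→Alpha 4·11=44, Farrow→Charlie 2·23=46. Service 581; fixed 188; total 769.
{Delta}: service 1269 + fixed 21 = 1290
No other subset beats 735.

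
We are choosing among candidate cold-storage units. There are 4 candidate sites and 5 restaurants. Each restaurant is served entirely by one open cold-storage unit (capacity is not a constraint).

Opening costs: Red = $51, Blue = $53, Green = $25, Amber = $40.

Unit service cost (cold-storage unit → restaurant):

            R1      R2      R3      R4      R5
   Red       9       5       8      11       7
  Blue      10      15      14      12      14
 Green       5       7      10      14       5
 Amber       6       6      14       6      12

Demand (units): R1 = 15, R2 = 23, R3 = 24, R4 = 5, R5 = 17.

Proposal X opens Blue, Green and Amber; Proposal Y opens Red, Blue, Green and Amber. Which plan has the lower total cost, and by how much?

Proposal Y is cheaper by 20.

Proposal X: {Blue, Green, Amber}: R1→Green 5·15=75, R2→Amber 6·23=138, R3→Green 10·24=240, R4→Amber 6·5=30, R5→Green 5·17=85. Service 568; fixed 118; total 686.
Proposal Y: {Red, Blue, Green, Amber}: R1→Green 5·15=75, R2→Red 5·23=115, R3→Red 8·24=192, R4→Amber 6·5=30, R5→Green 5·17=85. Service 497; fixed 169; total 666.
Difference: |686 − 666| = 20.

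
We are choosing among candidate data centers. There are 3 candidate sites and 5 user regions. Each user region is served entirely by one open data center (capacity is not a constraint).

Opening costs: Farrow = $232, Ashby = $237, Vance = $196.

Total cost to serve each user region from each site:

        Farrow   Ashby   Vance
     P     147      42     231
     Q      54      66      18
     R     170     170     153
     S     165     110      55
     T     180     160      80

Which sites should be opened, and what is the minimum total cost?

Open Vance only; minimum total cost 733.

For any fixed open set, each user region goes to its cheapest open site; total = fixed + service.
{Vance}: P→Vance 231, Q→Vance 18, R→Vance 153, S→Vance 55, T→Vance 80. Service 537; fixed 196; total 733.
{Ashby, Vance}: P→Ashby 42, Q→Vance 18, R→Vance 153, S→Vance 55, T→Vance 80. Service 348; fixed 433; total 781.
{Ashby}: P→Ashby 42, Q→Ashby 66, R→Ashby 170, S→Ashby 110, T→Ashby 160. Service 548; fixed 237; total 785.
{Farrow, Ashby, Vance}: P→Ashby 42, Q→Vance 18, R→Vance 153, S→Vance 55, T→Vance 80. Service 348; fixed 665; total 1013.
(All 7 nonempty subsets were checked; Vance only is lowest.)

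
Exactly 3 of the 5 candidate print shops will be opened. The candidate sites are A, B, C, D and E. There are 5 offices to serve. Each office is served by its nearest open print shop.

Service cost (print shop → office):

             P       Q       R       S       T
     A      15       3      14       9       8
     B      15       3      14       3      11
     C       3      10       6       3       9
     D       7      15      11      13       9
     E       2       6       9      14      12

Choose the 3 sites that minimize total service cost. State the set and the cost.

With exactly 3 open, each office uses its cheapest among the chosen.
{A, C, E}: P→E 2, Q→A 3, R→C 6, S→C 3, T→A 8. Service cost 22.
{A, B, C}: service cost 23
{A, C, D}: service cost 23
Among all 10 size-3 choices, {A, C, E} is lowest.

Choose A, C and E; total service cost 22.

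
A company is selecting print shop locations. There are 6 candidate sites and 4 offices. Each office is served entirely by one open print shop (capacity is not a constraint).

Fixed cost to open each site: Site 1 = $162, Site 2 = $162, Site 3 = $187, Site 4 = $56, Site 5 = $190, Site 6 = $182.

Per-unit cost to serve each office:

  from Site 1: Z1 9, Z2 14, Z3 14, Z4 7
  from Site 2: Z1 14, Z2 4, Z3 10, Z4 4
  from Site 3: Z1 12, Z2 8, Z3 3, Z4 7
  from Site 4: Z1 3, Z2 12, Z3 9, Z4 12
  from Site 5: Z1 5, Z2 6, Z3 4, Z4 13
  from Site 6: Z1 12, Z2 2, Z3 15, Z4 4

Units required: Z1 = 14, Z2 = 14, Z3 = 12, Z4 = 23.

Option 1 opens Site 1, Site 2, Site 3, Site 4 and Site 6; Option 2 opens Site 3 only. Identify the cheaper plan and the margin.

Option 2 is cheaper by 283.

Option 1: {Site 1, Site 2, Site 3, Site 4, Site 6}: Z1→Site 4 3·14=42, Z2→Site 6 2·14=28, Z3→Site 3 3·12=36, Z4→Site 2 4·23=92. Service 198; fixed 749; total 947.
Option 2: {Site 3}: Z1→Site 3 12·14=168, Z2→Site 3 8·14=112, Z3→Site 3 3·12=36, Z4→Site 3 7·23=161. Service 477; fixed 187; total 664.
Difference: |947 − 664| = 283.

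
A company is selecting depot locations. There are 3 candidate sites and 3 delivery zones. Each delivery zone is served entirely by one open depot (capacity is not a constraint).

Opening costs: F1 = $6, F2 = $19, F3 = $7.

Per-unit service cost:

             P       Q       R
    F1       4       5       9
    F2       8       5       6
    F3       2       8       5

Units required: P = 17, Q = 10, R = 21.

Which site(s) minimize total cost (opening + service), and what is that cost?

For any fixed open set, each delivery zone goes to its cheapest open site; total = fixed + service.
{F1, F3}: P→F3 2·17=34, Q→F1 5·10=50, R→F3 5·21=105. Service 189; fixed 13; total 202.
{F2, F3}: P→F3 2·17=34, Q→F2 5·10=50, R→F3 5·21=105. Service 189; fixed 26; total 215.
{F1, F2, F3}: P→F3 2·17=34, Q→F1 5·10=50, R→F3 5·21=105. Service 189; fixed 32; total 221.
{F1}: service 307 + fixed 6 = 313
No other subset beats 202.

Open F1 and F3; minimum total cost 202.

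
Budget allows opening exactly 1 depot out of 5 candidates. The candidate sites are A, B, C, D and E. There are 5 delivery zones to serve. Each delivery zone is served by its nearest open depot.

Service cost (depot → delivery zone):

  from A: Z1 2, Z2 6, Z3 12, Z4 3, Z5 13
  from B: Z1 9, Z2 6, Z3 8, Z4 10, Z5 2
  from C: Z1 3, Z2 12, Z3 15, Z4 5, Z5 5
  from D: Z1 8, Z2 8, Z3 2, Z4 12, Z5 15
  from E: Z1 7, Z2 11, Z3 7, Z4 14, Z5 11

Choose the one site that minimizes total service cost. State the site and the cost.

Choose B only; total service cost 35.

With exactly 1 open, each delivery zone uses its cheapest among the chosen.
{B}: Z1→B 9, Z2→B 6, Z3→B 8, Z4→B 10, Z5→B 2. Service cost 35.
{A}: service cost 36
{C}: service cost 40
Among all 5 size-1 choices, {B} is lowest.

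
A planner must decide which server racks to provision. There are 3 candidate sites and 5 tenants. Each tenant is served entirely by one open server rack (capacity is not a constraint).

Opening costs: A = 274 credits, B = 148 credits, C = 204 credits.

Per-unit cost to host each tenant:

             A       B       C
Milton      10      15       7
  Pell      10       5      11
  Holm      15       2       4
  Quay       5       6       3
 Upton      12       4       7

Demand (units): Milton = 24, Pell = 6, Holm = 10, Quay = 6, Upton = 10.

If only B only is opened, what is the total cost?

Total cost: 634

Each tenant is assigned to its cheapest site among the open ones.
{B}: Milton→B 15·24=360, Pell→B 5·6=30, Holm→B 2·10=20, Quay→B 6·6=36, Upton→B 4·10=40. Service 486; fixed 148; total 634.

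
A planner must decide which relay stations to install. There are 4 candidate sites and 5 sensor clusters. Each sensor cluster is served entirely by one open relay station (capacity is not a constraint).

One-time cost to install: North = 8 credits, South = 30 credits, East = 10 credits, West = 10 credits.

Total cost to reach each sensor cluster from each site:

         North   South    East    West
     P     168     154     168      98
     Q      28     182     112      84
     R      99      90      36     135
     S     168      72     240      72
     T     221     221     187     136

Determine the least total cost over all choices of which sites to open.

For any fixed open set, each sensor cluster goes to its cheapest open site; total = fixed + service.
{North, East, West}: P→West 98, Q→North 28, R→East 36, S→West 72, T→West 136. Service 370; fixed 28; total 398.
{North, South, East, West}: P→West 98, Q→North 28, R→East 36, S→South 72, T→West 136. Service 370; fixed 58; total 428.
{East, West}: P→West 98, Q→West 84, R→East 36, S→West 72, T→West 136. Service 426; fixed 20; total 446.
{North}: service 684 + fixed 8 = 692
No other subset beats 398.

Minimum total cost: 398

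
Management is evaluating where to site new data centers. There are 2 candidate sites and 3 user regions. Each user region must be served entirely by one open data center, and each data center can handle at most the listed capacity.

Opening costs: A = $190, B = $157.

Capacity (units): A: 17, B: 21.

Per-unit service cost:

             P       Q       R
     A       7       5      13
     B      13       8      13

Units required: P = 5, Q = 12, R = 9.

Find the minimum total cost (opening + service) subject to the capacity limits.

Open {A, B}: P→A 7·5=35, Q→A 5·12=60, R→B 13·9=117.
Loads: A carries 17/17, B carries 9/21. Service 212; fixed 347; total 559.
Next best feasible plan costs 589.

Minimum total cost: 559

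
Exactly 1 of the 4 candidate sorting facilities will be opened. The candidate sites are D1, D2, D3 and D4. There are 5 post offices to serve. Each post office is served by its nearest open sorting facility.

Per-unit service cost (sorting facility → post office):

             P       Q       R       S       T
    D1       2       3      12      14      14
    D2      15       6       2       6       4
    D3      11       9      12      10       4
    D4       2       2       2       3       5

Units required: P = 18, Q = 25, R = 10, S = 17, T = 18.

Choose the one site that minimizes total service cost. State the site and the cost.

Choose D4 only; total service cost 247.

With exactly 1 open, each post office uses its cheapest among the chosen.
{D4}: P→D4 2·18=36, Q→D4 2·25=50, R→D4 2·10=20, S→D4 3·17=51, T→D4 5·18=90. Service cost 247.
{D2}: service cost 614
{D1}: service cost 721
Among all 4 size-1 choices, {D4} is lowest.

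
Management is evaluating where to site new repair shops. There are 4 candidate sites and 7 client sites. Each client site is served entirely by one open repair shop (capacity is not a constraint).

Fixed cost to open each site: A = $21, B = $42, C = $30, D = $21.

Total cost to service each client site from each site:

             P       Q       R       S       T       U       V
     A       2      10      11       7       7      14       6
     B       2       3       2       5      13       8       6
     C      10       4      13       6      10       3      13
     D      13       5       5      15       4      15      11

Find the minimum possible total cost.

Minimum total cost: 78

For any fixed open set, each client site goes to its cheapest open site; total = fixed + service.
{A}: P→A 2, Q→A 10, R→A 11, S→A 7, T→A 7, U→A 14, V→A 6. Service 57; fixed 21; total 78.
{B}: P→B 2, Q→B 3, R→B 2, S→B 5, T→B 13, U→B 8, V→B 6. Service 39; fixed 42; total 81.
{A, D}: P→A 2, Q→D 5, R→D 5, S→A 7, T→D 4, U→A 14, V→A 6. Service 43; fixed 42; total 85.
{A, B, C, D}: P→A 2, Q→B 3, R→B 2, S→B 5, T→D 4, U→C 3, V→A 6. Service 25; fixed 114; total 139.
No other subset beats 78.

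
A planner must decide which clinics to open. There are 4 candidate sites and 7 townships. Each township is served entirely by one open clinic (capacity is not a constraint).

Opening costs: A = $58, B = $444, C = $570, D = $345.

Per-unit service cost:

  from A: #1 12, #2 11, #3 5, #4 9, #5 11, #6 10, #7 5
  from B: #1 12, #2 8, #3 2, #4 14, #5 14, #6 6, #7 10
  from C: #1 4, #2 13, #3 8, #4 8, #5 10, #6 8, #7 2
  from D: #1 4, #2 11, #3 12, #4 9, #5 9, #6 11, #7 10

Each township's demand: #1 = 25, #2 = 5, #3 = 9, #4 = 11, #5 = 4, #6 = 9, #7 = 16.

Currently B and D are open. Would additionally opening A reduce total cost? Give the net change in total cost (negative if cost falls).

Current service cost with {B, D}: 507.
Adding A: each township re-picks its cheapest; new service cost 427, saving 80.
Extra fixed cost: 58. Net change = 58 − 80 = -22.
(Totals: 1296 → 1274.)

Yes — net change −22 (cost falls by 22).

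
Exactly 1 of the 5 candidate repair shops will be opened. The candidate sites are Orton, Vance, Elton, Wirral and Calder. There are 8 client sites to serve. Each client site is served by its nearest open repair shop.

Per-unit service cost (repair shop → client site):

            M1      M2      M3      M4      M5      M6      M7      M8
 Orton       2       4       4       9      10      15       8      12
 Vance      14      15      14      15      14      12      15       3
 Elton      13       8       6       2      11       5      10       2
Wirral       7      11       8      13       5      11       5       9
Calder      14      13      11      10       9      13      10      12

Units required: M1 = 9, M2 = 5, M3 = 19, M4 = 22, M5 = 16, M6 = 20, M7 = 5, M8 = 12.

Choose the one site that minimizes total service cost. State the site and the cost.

With exactly 1 open, each client site uses its cheapest among the chosen.
{Elton}: M1→Elton 13·9=117, M2→Elton 8·5=40, M3→Elton 6·19=114, M4→Elton 2·22=44, M5→Elton 11·16=176, M6→Elton 5·20=100, M7→Elton 10·5=50, M8→Elton 2·12=24. Service cost 665.
{Orton}: service cost 956
{Wirral}: service cost 989
Among all 5 size-1 choices, {Elton} is lowest.

Choose Elton only; total service cost 665.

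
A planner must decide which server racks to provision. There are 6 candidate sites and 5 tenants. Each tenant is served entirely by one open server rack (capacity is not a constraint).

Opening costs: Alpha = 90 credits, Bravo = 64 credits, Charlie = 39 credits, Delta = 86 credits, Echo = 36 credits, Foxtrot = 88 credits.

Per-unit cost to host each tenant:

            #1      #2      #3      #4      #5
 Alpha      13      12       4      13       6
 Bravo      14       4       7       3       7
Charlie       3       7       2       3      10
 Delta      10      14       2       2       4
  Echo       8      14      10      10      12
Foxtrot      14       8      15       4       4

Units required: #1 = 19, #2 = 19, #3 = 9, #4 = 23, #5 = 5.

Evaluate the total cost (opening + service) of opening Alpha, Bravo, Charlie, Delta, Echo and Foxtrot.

Each tenant is assigned to its cheapest site among the open ones.
{Alpha, Bravo, Charlie, Delta, Echo, Foxtrot}: #1→Charlie 3·19=57, #2→Bravo 4·19=76, #3→Charlie 2·9=18, #4→Delta 2·23=46, #5→Delta 4·5=20. Service 217; fixed 403; total 620.

Total cost: 620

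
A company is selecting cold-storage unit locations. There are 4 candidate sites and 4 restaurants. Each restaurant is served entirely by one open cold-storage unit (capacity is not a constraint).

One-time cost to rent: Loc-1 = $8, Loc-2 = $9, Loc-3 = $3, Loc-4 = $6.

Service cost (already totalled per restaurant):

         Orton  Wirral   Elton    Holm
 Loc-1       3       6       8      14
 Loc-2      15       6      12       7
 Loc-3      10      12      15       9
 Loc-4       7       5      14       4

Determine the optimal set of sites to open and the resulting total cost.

Open Loc-1 and Loc-4; minimum total cost 34.

For any fixed open set, each restaurant goes to its cheapest open site; total = fixed + service.
{Loc-1, Loc-4}: Orton→Loc-1 3, Wirral→Loc-4 5, Elton→Loc-1 8, Holm→Loc-4 4. Service 20; fixed 14; total 34.
{Loc-4}: service 30 + fixed 6 = 36
{Loc-1, Loc-3}: service 26 + fixed 11 = 37
{Loc-1, Loc-2, Loc-3, Loc-4}: service 20 + fixed 26 = 46
No other subset beats 34.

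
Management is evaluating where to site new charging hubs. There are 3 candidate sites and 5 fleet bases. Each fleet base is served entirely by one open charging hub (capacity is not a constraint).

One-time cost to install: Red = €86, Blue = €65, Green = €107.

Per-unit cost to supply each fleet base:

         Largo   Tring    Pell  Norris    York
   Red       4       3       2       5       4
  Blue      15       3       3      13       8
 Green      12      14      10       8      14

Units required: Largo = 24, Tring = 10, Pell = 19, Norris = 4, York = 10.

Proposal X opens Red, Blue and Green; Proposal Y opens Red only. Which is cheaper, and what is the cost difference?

Proposal X: {Red, Blue, Green}: Largo→Red 4·24=96, Tring→Red 3·10=30, Pell→Red 2·19=38, Norris→Red 5·4=20, York→Red 4·10=40. Service 224; fixed 258; total 482.
Proposal Y: {Red}: Largo→Red 4·24=96, Tring→Red 3·10=30, Pell→Red 2·19=38, Norris→Red 5·4=20, York→Red 4·10=40. Service 224; fixed 86; total 310.
Difference: |482 − 310| = 172.

Proposal Y is cheaper by 172.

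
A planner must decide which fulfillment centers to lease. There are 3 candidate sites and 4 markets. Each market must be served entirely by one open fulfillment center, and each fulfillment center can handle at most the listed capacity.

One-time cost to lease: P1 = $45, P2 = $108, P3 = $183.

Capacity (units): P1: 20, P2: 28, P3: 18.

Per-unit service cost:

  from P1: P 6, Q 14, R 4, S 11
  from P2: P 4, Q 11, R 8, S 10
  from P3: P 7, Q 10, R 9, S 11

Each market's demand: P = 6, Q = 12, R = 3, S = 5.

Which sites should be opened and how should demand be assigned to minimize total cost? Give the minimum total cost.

Minimum total cost: 338

Open {P2}: P→P2 4·6=24, Q→P2 11·12=132, R→P2 8·3=24, S→P2 10·5=50.
Loads: P2 carries 26/28. Service 230; fixed 108; total 338.
Next best feasible plan costs 371.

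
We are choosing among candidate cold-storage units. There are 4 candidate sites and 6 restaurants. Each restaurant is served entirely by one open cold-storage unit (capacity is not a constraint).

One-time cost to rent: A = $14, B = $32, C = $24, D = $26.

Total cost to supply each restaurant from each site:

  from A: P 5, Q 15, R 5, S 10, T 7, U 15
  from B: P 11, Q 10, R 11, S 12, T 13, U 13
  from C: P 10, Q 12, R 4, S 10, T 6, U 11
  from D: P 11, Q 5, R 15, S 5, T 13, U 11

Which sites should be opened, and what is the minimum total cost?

For any fixed open set, each restaurant goes to its cheapest open site; total = fixed + service.
{A}: P→A 5, Q→A 15, R→A 5, S→A 10, T→A 7, U→A 15. Service 57; fixed 14; total 71.
{C}: P→C 10, Q→C 12, R→C 4, S→C 10, T→C 6, U→C 11. Service 53; fixed 24; total 77.
{A, D}: service 38 + fixed 40 = 78
{A, B, C, D}: P→A 5, Q→D 5, R→C 4, S→D 5, T→C 6, U→C 11. Service 36; fixed 96; total 132.
(All 15 nonempty subsets were checked; A only is lowest.)

Open A only; minimum total cost 71.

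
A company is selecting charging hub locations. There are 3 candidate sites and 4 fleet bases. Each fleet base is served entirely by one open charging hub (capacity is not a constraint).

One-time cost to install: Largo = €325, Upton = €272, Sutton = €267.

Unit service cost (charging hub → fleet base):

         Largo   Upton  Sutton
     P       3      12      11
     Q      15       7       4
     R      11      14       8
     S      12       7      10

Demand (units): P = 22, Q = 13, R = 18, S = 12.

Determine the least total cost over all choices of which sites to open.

Minimum total cost: 825

For any fixed open set, each fleet base goes to its cheapest open site; total = fixed + service.
{Sutton}: P→Sutton 11·22=242, Q→Sutton 4·13=52, R→Sutton 8·18=144, S→Sutton 10·12=120. Service 558; fixed 267; total 825.
{Largo}: P→Largo 3·22=66, Q→Largo 15·13=195, R→Largo 11·18=198, S→Largo 12·12=144. Service 603; fixed 325; total 928.
{Upton}: P→Upton 12·22=264, Q→Upton 7·13=91, R→Upton 14·18=252, S→Upton 7·12=84. Service 691; fixed 272; total 963.
{Largo, Upton, Sutton}: P→Largo 3·22=66, Q→Sutton 4·13=52, R→Sutton 8·18=144, S→Upton 7·12=84. Service 346; fixed 864; total 1210.
No other subset beats 825.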